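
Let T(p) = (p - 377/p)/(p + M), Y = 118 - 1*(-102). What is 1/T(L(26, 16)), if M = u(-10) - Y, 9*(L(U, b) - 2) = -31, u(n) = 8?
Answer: -1921/2336 ≈ -0.82235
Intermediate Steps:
Y = 220 (Y = 118 + 102 = 220)
L(U, b) = -13/9 (L(U, b) = 2 + (1/9)*(-31) = 2 - 31/9 = -13/9)
M = -212 (M = 8 - 1*220 = 8 - 220 = -212)
T(p) = (p - 377/p)/(-212 + p) (T(p) = (p - 377/p)/(p - 212) = (p - 377/p)/(-212 + p))
1/T(L(26, 16)) = 1/((-377 + (-13/9)**2)/((-13/9)*(-212 - 13/9))) = 1/(-9*(-377 + 169/81)/(13*(-1921/9))) = 1/(-9/13*(-9/1921)*(-30368/81)) = 1/(-2336/1921) = -1921/2336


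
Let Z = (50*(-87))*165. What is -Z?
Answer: 717750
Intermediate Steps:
Z = -717750 (Z = -4350*165 = -717750)
-Z = -1*(-717750) = 717750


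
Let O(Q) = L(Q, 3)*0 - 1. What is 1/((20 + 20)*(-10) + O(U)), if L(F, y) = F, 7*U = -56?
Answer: -1/401 ≈ -0.0024938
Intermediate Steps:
U = -8 (U = (⅐)*(-56) = -8)
O(Q) = -1 (O(Q) = Q*0 - 1 = 0 - 1 = -1)
1/((20 + 20)*(-10) + O(U)) = 1/((20 + 20)*(-10) - 1) = 1/(40*(-10) - 1) = 1/(-400 - 1) = 1/(-401) = -1/401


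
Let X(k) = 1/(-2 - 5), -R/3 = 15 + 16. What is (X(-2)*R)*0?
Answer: 0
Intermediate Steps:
R = -93 (R = -3*(15 + 16) = -3*31 = -93)
X(k) = -⅐ (X(k) = 1/(-7) = -⅐)
(X(-2)*R)*0 = -⅐*(-93)*0 = (93/7)*0 = 0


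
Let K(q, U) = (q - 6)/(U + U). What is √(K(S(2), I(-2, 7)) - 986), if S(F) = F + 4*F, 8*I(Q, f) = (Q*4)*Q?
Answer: I*√985 ≈ 31.385*I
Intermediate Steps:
I(Q, f) = Q²/2 (I(Q, f) = ((Q*4)*Q)/8 = ((4*Q)*Q)/8 = (4*Q²)/8 = Q²/2)
S(F) = 5*F
K(q, U) = (-6 + q)/(2*U) (K(q, U) = (-6 + q)/((2*U)) = (-6 + q)*(1/(2*U)) = (-6 + q)/(2*U))
√(K(S(2), I(-2, 7)) - 986) = √((-6 + 5*2)/(2*(((½)*(-2)²))) - 986) = √((-6 + 10)/(2*(((½)*4))) - 986) = √((½)*4/2 - 986) = √((½)*(½)*4 - 986) = √(1 - 986) = √(-985) = I*√985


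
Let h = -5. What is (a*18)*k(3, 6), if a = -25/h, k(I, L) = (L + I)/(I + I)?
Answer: 135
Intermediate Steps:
k(I, L) = (I + L)/(2*I) (k(I, L) = (I + L)/((2*I)) = (I + L)*(1/(2*I)) = (I + L)/(2*I))
a = 5 (a = -25/(-5) = -25*(-⅕) = 5)
(a*18)*k(3, 6) = (5*18)*((½)*(3 + 6)/3) = 90*((½)*(⅓)*9) = 90*(3/2) = 135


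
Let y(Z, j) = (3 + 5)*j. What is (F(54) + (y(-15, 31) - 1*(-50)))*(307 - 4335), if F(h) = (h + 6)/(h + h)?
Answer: -10823236/9 ≈ -1.2026e+6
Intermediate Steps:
y(Z, j) = 8*j
F(h) = (6 + h)/(2*h) (F(h) = (6 + h)/((2*h)) = (6 + h)*(1/(2*h)) = (6 + h)/(2*h))
(F(54) + (y(-15, 31) - 1*(-50)))*(307 - 4335) = ((½)*(6 + 54)/54 + (8*31 - 1*(-50)))*(307 - 4335) = ((½)*(1/54)*60 + (248 + 50))*(-4028) = (5/9 + 298)*(-4028) = (2687/9)*(-4028) = -10823236/9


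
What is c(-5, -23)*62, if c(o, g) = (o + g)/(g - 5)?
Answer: 62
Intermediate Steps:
c(o, g) = (g + o)/(-5 + g)
c(-5, -23)*62 = ((-23 - 5)/(-5 - 23))*62 = (-28/(-28))*62 = -1/28*(-28)*62 = 1*62 = 62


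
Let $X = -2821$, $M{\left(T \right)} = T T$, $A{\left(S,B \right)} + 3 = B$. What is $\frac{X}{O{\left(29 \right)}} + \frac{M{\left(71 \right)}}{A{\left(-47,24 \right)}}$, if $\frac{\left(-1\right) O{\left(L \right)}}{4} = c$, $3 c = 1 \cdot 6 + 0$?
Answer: $\frac{99569}{168} \approx 592.67$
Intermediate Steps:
$A{\left(S,B \right)} = -3 + B$
$c = 2$ ($c = \frac{1 \cdot 6 + 0}{3} = \frac{6 + 0}{3} = \frac{1}{3} \cdot 6 = 2$)
$M{\left(T \right)} = T^{2}$
$O{\left(L \right)} = -8$ ($O{\left(L \right)} = \left(-4\right) 2 = -8$)
$\frac{X}{O{\left(29 \right)}} + \frac{M{\left(71 \right)}}{A{\left(-47,24 \right)}} = - \frac{2821}{-8} + \frac{71^{2}}{-3 + 24} = \left(-2821\right) \left(- \frac{1}{8}\right) + \frac{5041}{21} = \frac{2821}{8} + 5041 \cdot \frac{1}{21} = \frac{2821}{8} + \frac{5041}{21} = \frac{99569}{168}$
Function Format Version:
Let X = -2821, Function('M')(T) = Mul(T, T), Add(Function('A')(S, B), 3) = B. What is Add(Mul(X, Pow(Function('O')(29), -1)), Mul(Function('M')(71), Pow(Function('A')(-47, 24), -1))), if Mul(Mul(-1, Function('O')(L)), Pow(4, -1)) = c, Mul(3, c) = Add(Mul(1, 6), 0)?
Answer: Rational(99569, 168) ≈ 592.67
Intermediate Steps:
Function('A')(S, B) = Add(-3, B)
c = 2 (c = Mul(Rational(1, 3), Add(Mul(1, 6), 0)) = Mul(Rational(1, 3), Add(6, 0)) = Mul(Rational(1, 3), 6) = 2)
Function('M')(T) = Pow(T, 2)
Function('O')(L) = -8 (Function('O')(L) = Mul(-4, 2) = -8)
Add(Mul(X, Pow(Function('O')(29), -1)), Mul(Function('M')(71), Pow(Function('A')(-47, 24), -1))) = Add(Mul(-2821, Pow(-8, -1)), Mul(Pow(71, 2), Pow(Add(-3, 24), -1))) = Add(Mul(-2821, Rational(-1, 8)), Mul(5041, Pow(21, -1))) = Add(Rational(2821, 8), Mul(5041, Rational(1, 21))) = Add(Rational(2821, 8), Rational(5041, 21)) = Rational(99569, 168)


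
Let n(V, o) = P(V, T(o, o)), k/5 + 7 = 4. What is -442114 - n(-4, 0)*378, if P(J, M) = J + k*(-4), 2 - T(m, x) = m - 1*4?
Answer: -463282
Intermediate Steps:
k = -15 (k = -35 + 5*4 = -35 + 20 = -15)
T(m, x) = 6 - m (T(m, x) = 2 - (m - 1*4) = 2 - (m - 4) = 2 - (-4 + m) = 2 + (4 - m) = 6 - m)
P(J, M) = 60 + J (P(J, M) = J - 15*(-4) = J + 60 = 60 + J)
n(V, o) = 60 + V
-442114 - n(-4, 0)*378 = -442114 - (60 - 4)*378 = -442114 - 56*378 = -442114 - 1*21168 = -442114 - 21168 = -463282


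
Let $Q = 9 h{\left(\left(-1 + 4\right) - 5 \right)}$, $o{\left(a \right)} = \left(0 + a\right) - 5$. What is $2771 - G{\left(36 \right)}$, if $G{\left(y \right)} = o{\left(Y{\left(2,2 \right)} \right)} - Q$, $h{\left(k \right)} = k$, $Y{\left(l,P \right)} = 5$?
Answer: $2753$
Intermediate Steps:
$o{\left(a \right)} = -5 + a$ ($o{\left(a \right)} = a - 5 = -5 + a$)
$Q = -18$ ($Q = 9 \left(\left(-1 + 4\right) - 5\right) = 9 \left(3 - 5\right) = 9 \left(-2\right) = -18$)
$G{\left(y \right)} = 18$ ($G{\left(y \right)} = \left(-5 + 5\right) - -18 = 0 + 18 = 18$)
$2771 - G{\left(36 \right)} = 2771 - 18 = 2753$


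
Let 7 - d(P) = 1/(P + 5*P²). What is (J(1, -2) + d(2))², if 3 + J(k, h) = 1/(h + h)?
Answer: 26569/1936 ≈ 13.724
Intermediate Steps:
d(P) = 7 - 1/(P + 5*P²)
J(k, h) = -3 + 1/(2*h) (J(k, h) = -3 + 1/(h + h) = -3 + 1/(2*h))
(J(1, -2) + d(2))² = ((-3 + (½)/(-2)) + (-1 + 7*2 + 35*2²)/(2*(1 + 5*2)))² = ((-3 + (½)*(-½)) + (-1 + 14 + 35*4)/(2*(1 + 10)))² = ((-3 - ¼) + (½)*(-1 + 14 + 140)/11)² = (-13/4 + (½)*(1/11)*153)² = (-13/4 + 153/22)² = (163/44)² = 26569/1936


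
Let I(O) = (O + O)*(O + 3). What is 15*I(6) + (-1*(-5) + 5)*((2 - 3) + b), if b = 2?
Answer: 1630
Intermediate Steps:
I(O) = 2*O*(3 + O) (I(O) = (2*O)*(3 + O) = 2*O*(3 + O))
15*I(6) + (-1*(-5) + 5)*((2 - 3) + b) = 15*(2*6*(3 + 6)) + (-1*(-5) + 5)*((2 - 3) + 2) = 15*(2*6*9) + (5 + 5)*(-1 + 2) = 15*108 + 10*1 = 1620 + 10 = 1630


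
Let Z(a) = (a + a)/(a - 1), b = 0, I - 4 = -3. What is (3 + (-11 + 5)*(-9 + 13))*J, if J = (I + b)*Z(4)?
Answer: -56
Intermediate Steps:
I = 1 (I = 4 - 3 = 1)
Z(a) = 2*a/(-1 + a) (Z(a) = (2*a)/(-1 + a) = 2*a/(-1 + a))
J = 8/3 (J = (1 + 0)*(2*4/(-1 + 4)) = 1*(2*4/3) = 1*(2*4*(⅓)) = 1*(8/3) = 8/3 ≈ 2.6667)
(3 + (-11 + 5)*(-9 + 13))*J = (3 + (-11 + 5)*(-9 + 13))*(8/3) = (3 - 6*4)*(8/3) = (3 - 24)*(8/3) = -21*8/3 = -56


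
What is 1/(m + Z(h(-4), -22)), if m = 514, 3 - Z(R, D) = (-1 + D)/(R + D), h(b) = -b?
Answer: 18/9283 ≈ 0.0019390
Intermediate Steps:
Z(R, D) = 3 - (-1 + D)/(D + R) (Z(R, D) = 3 - (-1 + D)/(R + D) = 3 - (-1 + D)/(D + R))
1/(m + Z(h(-4), -22)) = 1/(514 + (1 + 2*(-22) + 3*(-1*(-4)))/(-22 - 1*(-4))) = 1/(514 + (1 - 44 + 3*4)/(-22 + 4)) = 1/(514 + (1 - 44 + 12)/(-18)) = 1/(514 - 1/18*(-31)) = 1/(514 + 31/18) = 1/(9283/18) = 18/9283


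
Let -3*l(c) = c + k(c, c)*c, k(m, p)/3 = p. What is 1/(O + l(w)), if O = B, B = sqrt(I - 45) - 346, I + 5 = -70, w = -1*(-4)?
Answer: -327/118918 - 9*I*sqrt(30)/594590 ≈ -0.0027498 - 8.2906e-5*I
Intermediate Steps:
k(m, p) = 3*p
w = 4
I = -75 (I = -5 - 70 = -75)
l(c) = -c**2 - c/3 (l(c) = -(c + (3*c)*c)/3 = -(c + 3*c**2)/3 = -c**2 - c/3)
B = -346 + 2*I*sqrt(30) (B = sqrt(-75 - 45) - 346 = sqrt(-120) - 346 = 2*I*sqrt(30) - 346 = -346 + 2*I*sqrt(30) ≈ -346.0 + 10.954*I)
O = -346 + 2*I*sqrt(30) ≈ -346.0 + 10.954*I
1/(O + l(w)) = 1/((-346 + 2*I*sqrt(30)) - 1*4*(1/3 + 4)) = 1/((-346 + 2*I*sqrt(30)) - 1*4*13/3) = 1/((-346 + 2*I*sqrt(30)) - 52/3) = 1/(-1090/3 + 2*I*sqrt(30))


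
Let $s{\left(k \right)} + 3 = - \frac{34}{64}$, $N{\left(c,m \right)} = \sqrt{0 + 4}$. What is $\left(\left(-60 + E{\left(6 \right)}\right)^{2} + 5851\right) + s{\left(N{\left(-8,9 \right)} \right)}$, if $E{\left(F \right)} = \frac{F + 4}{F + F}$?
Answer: $\frac{2692271}{288} \approx 9348.2$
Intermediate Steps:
$N{\left(c,m \right)} = 2$ ($N{\left(c,m \right)} = \sqrt{4} = 2$)
$s{\left(k \right)} = - \frac{113}{32}$ ($s{\left(k \right)} = -3 - \frac{34}{64} = -3 - \frac{17}{32} = - \frac{113}{32}$)
$E{\left(F \right)} = \frac{4 + F}{2 F}$
$\left(\left(-60 + E{\left(6 \right)}\right)^{2} + 5851\right) + s{\left(N{\left(-8,9 \right)} \right)} = \left(\left(-60 + \frac{4 + 6}{2 \cdot 6}\right)^{2} + 5851\right) - \frac{113}{32} = \left(\left(-60 + \frac{1}{2} \cdot \frac{1}{6} \cdot 10\right)^{2} + 5851\right) - \frac{113}{32} = \left(\left(-60 + \frac{5}{6}\right)^{2} + 5851\right) - \frac{113}{32} = \left(\left(- \frac{355}{6}\right)^{2} + 5851\right) - \frac{113}{32} = \left(\frac{126025}{36} + 5851\right) - \frac{113}{32} = \frac{336661}{36} - \frac{113}{32} = \frac{2692271}{288}$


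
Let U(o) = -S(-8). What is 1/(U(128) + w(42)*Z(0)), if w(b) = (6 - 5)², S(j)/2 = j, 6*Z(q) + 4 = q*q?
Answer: 3/46 ≈ 0.065217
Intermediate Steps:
Z(q) = -⅔ + q²/6 (Z(q) = -⅔ + (q*q)/6 = -⅔ + q²/6)
S(j) = 2*j
w(b) = 1 (w(b) = 1² = 1)
U(o) = 16 (U(o) = -2*(-8) = -1*(-16) = 16)
1/(U(128) + w(42)*Z(0)) = 1/(16 + 1*(-⅔ + (⅙)*0²)) = 1/(16 + 1*(-⅔ + (⅙)*0)) = 1/(16 + 1*(-⅔ + 0)) = 1/(16 + 1*(-⅔)) = 1/(16 - ⅔) = 1/(46/3) = 3/46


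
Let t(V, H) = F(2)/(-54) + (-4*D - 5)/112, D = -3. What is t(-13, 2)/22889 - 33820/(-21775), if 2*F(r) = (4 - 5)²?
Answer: 66882856837/43062449040 ≈ 1.5532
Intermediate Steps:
F(r) = ½ (F(r) = (4 - 5)²/2 = (½)*(-1)² = (½)*1 = ½)
t(V, H) = 23/432 (t(V, H) = (½)/(-54) + (-4*(-3) - 5)/112 = (½)*(-1/54) + (12 - 5)*(1/112) = -1/108 + 7*(1/112) = -1/108 + 1/16 = 23/432)
t(-13, 2)/22889 - 33820/(-21775) = (23/432)/22889 - 33820/(-21775) = (23/432)*(1/22889) - 33820*(-1/21775) = 23/9888048 + 6764/4355 = 66882856837/43062449040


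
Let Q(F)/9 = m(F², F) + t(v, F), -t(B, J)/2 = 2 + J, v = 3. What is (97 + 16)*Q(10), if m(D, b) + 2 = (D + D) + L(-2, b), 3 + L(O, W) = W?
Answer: 184077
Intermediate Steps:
L(O, W) = -3 + W
m(D, b) = -5 + b + 2*D (m(D, b) = -2 + ((D + D) + (-3 + b)) = -2 + (2*D + (-3 + b)) = -2 + (-3 + b + 2*D) = -5 + b + 2*D)
t(B, J) = -4 - 2*J (t(B, J) = -2*(2 + J) = -4 - 2*J)
Q(F) = -81 - 9*F + 18*F² (Q(F) = 9*((-5 + F + 2*F²) + (-4 - 2*F)) = 9*(-9 - F + 2*F²) = -81 - 9*F + 18*F²)
(97 + 16)*Q(10) = (97 + 16)*(-81 - 9*10 + 18*10²) = 113*(-81 - 90 + 18*100) = 113*(-81 - 90 + 1800) = 113*1629 = 184077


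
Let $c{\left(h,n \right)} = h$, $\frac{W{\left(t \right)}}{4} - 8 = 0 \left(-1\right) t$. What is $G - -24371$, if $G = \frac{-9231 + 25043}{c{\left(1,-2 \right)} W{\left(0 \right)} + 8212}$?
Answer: $\frac{50232584}{2061} \approx 24373.0$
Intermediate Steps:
$W{\left(t \right)} = 32$ ($W{\left(t \right)} = 32 + 4 \cdot 0 \left(-1\right) t = 32 + 4 \cdot 0 t = 32 + 4 \cdot 0 = 32 + 0 = 32$)
$G = \frac{3953}{2061}$ ($G = \frac{-9231 + 25043}{1 \cdot 32 + 8212} = \frac{15812}{32 + 8212} = \frac{15812}{8244} = 15812 \cdot \frac{1}{8244} = \frac{3953}{2061} \approx 1.918$)
$G - -24371 = \frac{3953}{2061} - -24371 = \frac{3953}{2061} + 24371 = \frac{50232584}{2061}$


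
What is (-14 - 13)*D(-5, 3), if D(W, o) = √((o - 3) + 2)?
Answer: -27*√2 ≈ -38.184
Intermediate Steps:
D(W, o) = √(-1 + o) (D(W, o) = √((-3 + o) + 2) = √(-1 + o))
(-14 - 13)*D(-5, 3) = (-14 - 13)*√(-1 + 3) = -27*√2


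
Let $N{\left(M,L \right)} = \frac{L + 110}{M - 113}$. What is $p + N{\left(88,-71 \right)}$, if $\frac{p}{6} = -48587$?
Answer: $- \frac{7288089}{25} \approx -2.9152 \cdot 10^{5}$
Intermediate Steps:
$p = -291522$ ($p = 6 \left(-48587\right) = -291522$)
$N{\left(M,L \right)} = \frac{110 + L}{-113 + M}$
$p + N{\left(88,-71 \right)} = -291522 + \frac{110 - 71}{-113 + 88} = -291522 + \frac{1}{-25} \cdot 39 = -291522 - \frac{39}{25} = - \frac{7288089}{25}$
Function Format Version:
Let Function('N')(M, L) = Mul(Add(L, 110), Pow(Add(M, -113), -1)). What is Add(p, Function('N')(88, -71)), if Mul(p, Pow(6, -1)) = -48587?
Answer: Rational(-7288089, 25) ≈ -2.9152e+5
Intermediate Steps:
p = -291522 (p = Mul(6, -48587) = -291522)
Function('N')(M, L) = Mul(Pow(Add(-113, M), -1), Add(110, L)) (Function('N')(M, L) = Mul(Add(110, L), Pow(Add(-113, M), -1)) = Mul(Pow(Add(-113, M), -1), Add(110, L)))
Add(p, Function('N')(88, -71)) = Add(-291522, Mul(Pow(Add(-113, 88), -1), Add(110, -71))) = Add(-291522, Mul(Pow(-25, -1), 39)) = Add(-291522, Mul(Rational(-1, 25), 39)) = Add(-291522, Rational(-39, 25)) = Rational(-7288089, 25)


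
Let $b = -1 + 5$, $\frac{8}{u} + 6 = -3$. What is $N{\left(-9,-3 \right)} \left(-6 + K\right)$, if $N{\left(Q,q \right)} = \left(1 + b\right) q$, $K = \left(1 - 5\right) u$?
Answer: $\frac{110}{3} \approx 36.667$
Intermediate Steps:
$u = - \frac{8}{9}$ ($u = \frac{8}{-6 - 3} = \frac{8}{-9} = 8 \left(- \frac{1}{9}\right) = - \frac{8}{9} \approx -0.88889$)
$K = \frac{32}{9}$ ($K = \left(1 - 5\right) \left(- \frac{8}{9}\right) = \left(-4\right) \left(- \frac{8}{9}\right) = \frac{32}{9} \approx 3.5556$)
$b = 4$
$N{\left(Q,q \right)} = 5 q$ ($N{\left(Q,q \right)} = \left(1 + 4\right) q = 5 q$)
$N{\left(-9,-3 \right)} \left(-6 + K\right) = 5 \left(-3\right) \left(-6 + \frac{32}{9}\right) = \left(-15\right) \left(- \frac{22}{9}\right) = \frac{110}{3}$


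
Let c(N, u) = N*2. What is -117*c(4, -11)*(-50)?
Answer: 46800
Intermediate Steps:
c(N, u) = 2*N
-117*c(4, -11)*(-50) = -234*4*(-50) = -117*8*(-50) = -936*(-50) = 46800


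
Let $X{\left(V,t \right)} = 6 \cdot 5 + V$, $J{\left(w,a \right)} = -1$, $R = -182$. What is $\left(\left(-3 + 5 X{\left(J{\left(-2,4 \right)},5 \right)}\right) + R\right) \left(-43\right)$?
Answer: $1720$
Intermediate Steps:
$X{\left(V,t \right)} = 30 + V$
$\left(\left(-3 + 5 X{\left(J{\left(-2,4 \right)},5 \right)}\right) + R\right) \left(-43\right) = \left(\left(-3 + 5 \left(30 - 1\right)\right) - 182\right) \left(-43\right) = \left(\left(-3 + 5 \cdot 29\right) - 182\right) \left(-43\right) = \left(\left(-3 + 145\right) - 182\right) \left(-43\right) = \left(142 - 182\right) \left(-43\right) = \left(-40\right) \left(-43\right) = 1720$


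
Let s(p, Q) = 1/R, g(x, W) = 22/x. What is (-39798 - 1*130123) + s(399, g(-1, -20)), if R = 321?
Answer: -54544640/321 ≈ -1.6992e+5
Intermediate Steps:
s(p, Q) = 1/321
(-39798 - 1*130123) + s(399, g(-1, -20)) = (-39798 - 1*130123) + 1/321 = (-39798 - 130123) + 1/321 = -169921 + 1/321 = -54544640/321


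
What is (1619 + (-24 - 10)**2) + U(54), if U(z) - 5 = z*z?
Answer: 5696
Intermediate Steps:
U(z) = 5 + z**2 (U(z) = 5 + z*z = 5 + z**2)
(1619 + (-24 - 10)**2) + U(54) = (1619 + (-24 - 10)**2) + (5 + 54**2) = (1619 + (-34)**2) + (5 + 2916) = (1619 + 1156) + 2921 = 2775 + 2921 = 5696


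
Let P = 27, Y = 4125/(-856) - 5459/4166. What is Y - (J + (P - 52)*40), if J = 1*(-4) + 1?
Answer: 1777468317/1783048 ≈ 996.87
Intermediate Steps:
Y = -10928827/1783048 (Y = 4125*(-1/856) - 5459*1/4166 = -4125/856 - 5459/4166 = -10928827/1783048 ≈ -6.1293)
J = -3 (J = -4 + 1 = -3)
Y - (J + (P - 52)*40) = -10928827/1783048 - (-3 + (27 - 52)*40) = -10928827/1783048 - (-3 - 25*40) = -10928827/1783048 - (-3 - 1000) = -10928827/1783048 - 1*(-1003) = -10928827/1783048 + 1003 = 1777468317/1783048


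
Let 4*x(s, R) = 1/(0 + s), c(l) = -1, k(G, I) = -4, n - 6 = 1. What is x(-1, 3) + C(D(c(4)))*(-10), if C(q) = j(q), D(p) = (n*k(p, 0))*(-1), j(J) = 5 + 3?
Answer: -321/4 ≈ -80.250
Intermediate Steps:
n = 7 (n = 6 + 1 = 7)
j(J) = 8
x(s, R) = 1/(4*s) (x(s, R) = 1/(4*(0 + s)) = 1/(4*s))
D(p) = 28 (D(p) = (7*(-4))*(-1) = -28*(-1) = 28)
C(q) = 8
x(-1, 3) + C(D(c(4)))*(-10) = (1/4)/(-1) + 8*(-10) = (1/4)*(-1) - 80 = -1/4 - 80 = -321/4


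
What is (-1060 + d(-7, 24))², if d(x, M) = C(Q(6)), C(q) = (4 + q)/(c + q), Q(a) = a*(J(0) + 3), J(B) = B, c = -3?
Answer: 252110884/225 ≈ 1.1205e+6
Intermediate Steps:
Q(a) = 3*a (Q(a) = a*(0 + 3) = a*3 = 3*a)
C(q) = (4 + q)/(-3 + q)
d(x, M) = 22/15 (d(x, M) = (4 + 3*6)/(-3 + 3*6) = (4 + 18)/(-3 + 18) = 22/15)
(-1060 + d(-7, 24))² = (-1060 + 22/15)² = (-15878/15)² = 252110884/225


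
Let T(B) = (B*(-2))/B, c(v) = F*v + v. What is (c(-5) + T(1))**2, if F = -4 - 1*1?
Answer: 324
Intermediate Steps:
F = -5 (F = -4 - 1 = -5)
c(v) = -4*v (c(v) = -5*v + v = -4*v)
T(B) = -2 (T(B) = (-2*B)/B = -2)
(c(-5) + T(1))**2 = (-4*(-5) - 2)**2 = (20 - 2)**2 = 18**2 = 324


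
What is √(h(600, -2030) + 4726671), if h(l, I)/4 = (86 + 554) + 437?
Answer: 11*√39099 ≈ 2175.1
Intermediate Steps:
h(l, I) = 4308 (h(l, I) = 4*((86 + 554) + 437) = 4*(640 + 437) = 4*1077 = 4308)
√(h(600, -2030) + 4726671) = √(4308 + 4726671) = √4730979 = 11*√39099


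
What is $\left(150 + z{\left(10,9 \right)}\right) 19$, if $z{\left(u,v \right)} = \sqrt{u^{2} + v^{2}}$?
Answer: $2850 + 19 \sqrt{181} \approx 3105.6$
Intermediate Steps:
$\left(150 + z{\left(10,9 \right)}\right) 19 = \left(150 + \sqrt{10^{2} + 9^{2}}\right) 19 = \left(150 + \sqrt{100 + 81}\right) 19 = \left(150 + \sqrt{181}\right) 19 = 2850 + 19 \sqrt{181}$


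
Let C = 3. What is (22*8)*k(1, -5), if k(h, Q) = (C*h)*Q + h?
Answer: -2464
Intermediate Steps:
k(h, Q) = h + 3*Q*h (k(h, Q) = (3*h)*Q + h = 3*Q*h + h = h + 3*Q*h)
(22*8)*k(1, -5) = (22*8)*(1*(1 + 3*(-5))) = 176*(1*(1 - 15)) = 176*(1*(-14)) = 176*(-14) = -2464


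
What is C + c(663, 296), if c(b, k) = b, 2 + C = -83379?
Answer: -82718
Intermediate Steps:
C = -83381 (C = -2 - 83379 = -83381)
C + c(663, 296) = -83381 + 663 = -82718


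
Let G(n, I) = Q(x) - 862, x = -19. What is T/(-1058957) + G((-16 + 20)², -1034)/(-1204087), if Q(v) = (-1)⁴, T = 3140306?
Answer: -3780289868645/1275076357259 ≈ -2.9648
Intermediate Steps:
Q(v) = 1
G(n, I) = -861 (G(n, I) = 1 - 862 = -861)
T/(-1058957) + G((-16 + 20)², -1034)/(-1204087) = 3140306/(-1058957) - 861/(-1204087) = 3140306*(-1/1058957) - 861*(-1/1204087) = -3140306/1058957 + 861/1204087 = -3780289868645/1275076357259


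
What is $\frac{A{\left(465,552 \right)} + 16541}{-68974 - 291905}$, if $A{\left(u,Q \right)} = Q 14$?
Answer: $- \frac{24269}{360879} \approx -0.06725$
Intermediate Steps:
$A{\left(u,Q \right)} = 14 Q$
$\frac{A{\left(465,552 \right)} + 16541}{-68974 - 291905} = \frac{14 \cdot 552 + 16541}{-68974 - 291905} = \frac{7728 + 16541}{-360879} = 24269 \left(- \frac{1}{360879}\right) = - \frac{24269}{360879}$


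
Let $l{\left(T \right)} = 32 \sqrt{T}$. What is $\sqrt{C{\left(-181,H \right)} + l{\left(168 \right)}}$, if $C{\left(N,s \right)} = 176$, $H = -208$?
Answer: $4 \sqrt{11 + 4 \sqrt{42}} \approx 24.306$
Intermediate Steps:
$\sqrt{C{\left(-181,H \right)} + l{\left(168 \right)}} = \sqrt{176 + 32 \sqrt{168}} = \sqrt{176 + 32 \cdot 2 \sqrt{42}} = \sqrt{176 + 64 \sqrt{42}}$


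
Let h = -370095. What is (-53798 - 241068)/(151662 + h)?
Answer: 294866/218433 ≈ 1.3499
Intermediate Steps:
(-53798 - 241068)/(151662 + h) = (-53798 - 241068)/(151662 - 370095) = -294866/(-218433) = -294866*(-1/218433) = 294866/218433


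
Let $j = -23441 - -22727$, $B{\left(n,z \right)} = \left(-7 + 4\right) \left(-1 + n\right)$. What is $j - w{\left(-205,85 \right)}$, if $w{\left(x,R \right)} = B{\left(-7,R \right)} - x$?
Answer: $-943$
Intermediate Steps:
$B{\left(n,z \right)} = 3 - 3 n$ ($B{\left(n,z \right)} = - 3 \left(-1 + n\right) = 3 - 3 n$)
$w{\left(x,R \right)} = 24 - x$ ($w{\left(x,R \right)} = \left(3 - -21\right) - x = \left(3 + 21\right) - x = 24 - x$)
$j = -714$ ($j = -23441 + 22727 = -714$)
$j - w{\left(-205,85 \right)} = -714 - \left(24 - -205\right) = -714 - \left(24 + 205\right) = -714 - 229 = -943$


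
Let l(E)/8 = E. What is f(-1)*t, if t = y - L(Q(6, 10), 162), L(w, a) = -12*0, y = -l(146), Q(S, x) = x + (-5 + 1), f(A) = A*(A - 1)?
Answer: -2336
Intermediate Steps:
l(E) = 8*E
f(A) = A*(-1 + A)
Q(S, x) = -4 + x (Q(S, x) = x - 4 = -4 + x)
y = -1168 (y = -8*146 = -1*1168 = -1168)
L(w, a) = 0
t = -1168 (t = -1168 - 1*0 = -1168 + 0 = -1168)
f(-1)*t = -(-1 - 1)*(-1168) = -1*(-2)*(-1168) = 2*(-1168) = -2336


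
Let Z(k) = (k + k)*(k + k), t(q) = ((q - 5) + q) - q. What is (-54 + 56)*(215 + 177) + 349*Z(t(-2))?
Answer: 69188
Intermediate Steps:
t(q) = -5 + q (t(q) = ((-5 + q) + q) - q = (-5 + 2*q) - q = -5 + q)
Z(k) = 4*k² (Z(k) = (2*k)*(2*k) = 4*k²)
(-54 + 56)*(215 + 177) + 349*Z(t(-2)) = (-54 + 56)*(215 + 177) + 349*(4*(-5 - 2)²) = 2*392 + 349*(4*(-7)²) = 784 + 349*(4*49) = 784 + 349*196 = 784 + 68404 = 69188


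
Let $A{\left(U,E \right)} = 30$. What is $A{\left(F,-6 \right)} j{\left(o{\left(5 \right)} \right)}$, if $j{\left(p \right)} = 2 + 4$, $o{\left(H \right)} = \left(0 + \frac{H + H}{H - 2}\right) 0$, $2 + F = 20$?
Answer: $180$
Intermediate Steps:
$F = 18$ ($F = -2 + 20 = 18$)
$o{\left(H \right)} = 0$ ($o{\left(H \right)} = \left(0 + \frac{2 H}{-2 + H}\right) 0 = \frac{2 H}{-2 + H} 0 = 0$)
$j{\left(p \right)} = 6$
$A{\left(F,-6 \right)} j{\left(o{\left(5 \right)} \right)} = 30 \cdot 6 = 180$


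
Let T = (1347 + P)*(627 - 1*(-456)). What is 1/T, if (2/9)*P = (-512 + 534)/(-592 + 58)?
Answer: 178/259630839 ≈ 6.8559e-7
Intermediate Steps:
P = -33/178 (P = 9*((-512 + 534)/(-592 + 58))/2 = 9*(22/(-534))/2 = 9*(22*(-1/534))/2 = (9/2)*(-11/267) = -33/178 ≈ -0.18539)
T = 259630839/178 (T = (1347 - 33/178)*(627 - 1*(-456)) = 239733*(627 + 456)/178 = (239733/178)*1083 = 259630839/178 ≈ 1.4586e+6)
1/T = 1/(259630839/178) = 178/259630839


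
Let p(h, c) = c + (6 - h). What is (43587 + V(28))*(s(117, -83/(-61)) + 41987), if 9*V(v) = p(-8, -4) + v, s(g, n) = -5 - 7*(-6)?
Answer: 5495632568/3 ≈ 1.8319e+9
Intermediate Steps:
p(h, c) = 6 + c - h
s(g, n) = 37 (s(g, n) = -5 + 42 = 37)
V(v) = 10/9 + v/9 (V(v) = ((6 - 4 - 1*(-8)) + v)/9 = ((6 - 4 + 8) + v)/9 = (10 + v)/9 = 10/9 + v/9)
(43587 + V(28))*(s(117, -83/(-61)) + 41987) = (43587 + (10/9 + (⅑)*28))*(37 + 41987) = (43587 + (10/9 + 28/9))*42024 = (43587 + 38/9)*42024 = (392321/9)*42024 = 5495632568/3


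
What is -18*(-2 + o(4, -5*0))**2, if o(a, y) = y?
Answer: -72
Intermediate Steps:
-18*(-2 + o(4, -5*0))**2 = -18*(-2 - 5*0)**2 = -18*(-2 + 0)**2 = -18*(-2)**2 = -18*4 = -72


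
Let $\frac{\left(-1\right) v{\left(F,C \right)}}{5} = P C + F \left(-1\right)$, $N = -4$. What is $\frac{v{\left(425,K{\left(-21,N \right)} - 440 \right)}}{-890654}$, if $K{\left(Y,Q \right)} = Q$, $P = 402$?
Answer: $- \frac{894565}{890654} \approx -1.0044$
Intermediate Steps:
$v{\left(F,C \right)} = - 2010 C + 5 F$ ($v{\left(F,C \right)} = - 5 \left(402 C + F \left(-1\right)\right) = - 5 \left(402 C - F\right) = - 5 \left(- F + 402 C\right) = - 2010 C + 5 F$)
$\frac{v{\left(425,K{\left(-21,N \right)} - 440 \right)}}{-890654} = \frac{- 2010 \left(-4 - 440\right) + 5 \cdot 425}{-890654} = \left(\left(-2010\right) \left(-444\right) + 2125\right) \left(- \frac{1}{890654}\right) = \left(892440 + 2125\right) \left(- \frac{1}{890654}\right) = 894565 \left(- \frac{1}{890654}\right) = - \frac{894565}{890654}$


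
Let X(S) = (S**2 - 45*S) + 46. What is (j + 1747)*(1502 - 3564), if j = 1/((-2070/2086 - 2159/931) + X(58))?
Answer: -199056547062367/55257927 ≈ -3.6023e+6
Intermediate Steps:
X(S) = 46 + S**2 - 45*S
j = 138719/110515854 (j = 1/((-2070/2086 - 2159/931) + (46 + 58**2 - 45*58)) = 1/((-2070*1/2086 - 2159*1/931) + (46 + 3364 - 2610)) = 1/((-1035/1043 - 2159/931) + 800) = 1/(-459346/138719 + 800) = 1/(110515854/138719) = 138719/110515854 ≈ 0.0012552)
(j + 1747)*(1502 - 3564) = (138719/110515854 + 1747)*(1502 - 3564) = (193071335657/110515854)*(-2062) = -199056547062367/55257927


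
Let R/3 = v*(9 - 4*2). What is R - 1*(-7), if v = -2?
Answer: 1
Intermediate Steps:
R = -6 (R = 3*(-2*(9 - 4*2)) = 3*(-2*(9 - 8)) = 3*(-2*1) = 3*(-2) = -6)
R - 1*(-7) = -6 - 1*(-7) = -6 + 7 = 1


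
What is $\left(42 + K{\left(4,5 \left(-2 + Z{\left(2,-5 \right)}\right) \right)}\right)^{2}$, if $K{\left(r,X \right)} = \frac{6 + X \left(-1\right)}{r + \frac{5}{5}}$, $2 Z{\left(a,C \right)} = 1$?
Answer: $\frac{199809}{100} \approx 1998.1$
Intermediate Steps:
$Z{\left(a,C \right)} = \frac{1}{2}$ ($Z{\left(a,C \right)} = \frac{1}{2} \cdot 1 = \frac{1}{2}$)
$K{\left(r,X \right)} = \frac{6 - X}{1 + r}$ ($K{\left(r,X \right)} = \frac{6 - X}{r + 5 \cdot \frac{1}{5}} = \frac{6 - X}{r + 1} = \frac{6 - X}{1 + r}$)
$\left(42 + K{\left(4,5 \left(-2 + Z{\left(2,-5 \right)}\right) \right)}\right)^{2} = \left(42 + \frac{6 - 5 \left(-2 + \frac{1}{2}\right)}{1 + 4}\right)^{2} = \left(42 + \frac{6 - 5 \left(- \frac{3}{2}\right)}{5}\right)^{2} = \left(42 + \frac{6 - - \frac{15}{2}}{5}\right)^{2} = \left(42 + \frac{6 + \frac{15}{2}}{5}\right)^{2} = \left(42 + \frac{1}{5} \cdot \frac{27}{2}\right)^{2} = \left(42 + \frac{27}{10}\right)^{2} = \left(\frac{447}{10}\right)^{2} = \frac{199809}{100}$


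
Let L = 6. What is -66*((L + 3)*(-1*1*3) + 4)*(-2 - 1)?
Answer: -4554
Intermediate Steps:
-66*((L + 3)*(-1*1*3) + 4)*(-2 - 1) = -66*((6 + 3)*(-1*1*3) + 4)*(-2 - 1) = -66*(9*(-1*3) + 4)*(-3) = -66*(9*(-3) + 4)*(-3) = -66*(-27 + 4)*(-3) = -(-1518)*(-3) = -66*69 = -4554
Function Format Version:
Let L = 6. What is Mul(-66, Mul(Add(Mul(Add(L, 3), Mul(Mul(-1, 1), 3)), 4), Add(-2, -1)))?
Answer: -4554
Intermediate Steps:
Mul(-66, Mul(Add(Mul(Add(L, 3), Mul(Mul(-1, 1), 3)), 4), Add(-2, -1))) = Mul(-66, Mul(Add(Mul(Add(6, 3), Mul(Mul(-1, 1), 3)), 4), Add(-2, -1))) = Mul(-66, Mul(Add(Mul(9, Mul(-1, 3)), 4), -3)) = Mul(-66, Mul(Add(Mul(9, -3), 4), -3)) = Mul(-66, Mul(Add(-27, 4), -3)) = Mul(-66, Mul(-23, -3)) = Mul(-66, 69) = -4554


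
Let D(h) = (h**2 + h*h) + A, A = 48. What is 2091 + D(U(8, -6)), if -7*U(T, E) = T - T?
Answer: 2139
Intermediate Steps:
U(T, E) = 0 (U(T, E) = -(T - T)/7 = -1/7*0 = 0)
D(h) = 48 + 2*h**2 (D(h) = (h**2 + h*h) + 48 = (h**2 + h**2) + 48 = 2*h**2 + 48 = 48 + 2*h**2)
2091 + D(U(8, -6)) = 2091 + (48 + 2*0**2) = 2091 + (48 + 2*0) = 2091 + (48 + 0) = 2091 + 48 = 2139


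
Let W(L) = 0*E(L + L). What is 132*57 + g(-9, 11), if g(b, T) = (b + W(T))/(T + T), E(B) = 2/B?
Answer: 165519/22 ≈ 7523.6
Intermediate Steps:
W(L) = 0 (W(L) = 0*(2/(L + L)) = 0*(2/((2*L))) = 0*(2*(1/(2*L))) = 0/L = 0)
g(b, T) = b/(2*T) (g(b, T) = (b + 0)/(T + T) = b/((2*T)) = b*(1/(2*T)) = b/(2*T))
132*57 + g(-9, 11) = 132*57 + (½)*(-9)/11 = 7524 + (½)*(-9)*(1/11) = 7524 - 9/22 = 165519/22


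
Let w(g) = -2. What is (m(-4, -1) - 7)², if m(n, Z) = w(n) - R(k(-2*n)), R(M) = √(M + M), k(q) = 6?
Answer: 93 + 36*√3 ≈ 155.35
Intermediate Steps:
R(M) = √2*√M (R(M) = √(2*M) = √2*√M)
m(n, Z) = -2 - 2*√3 (m(n, Z) = -2 - √2*√6 = -2 - 2*√3)
(m(-4, -1) - 7)² = ((-2 - 2*√3) - 7)² = (-9 - 2*√3)²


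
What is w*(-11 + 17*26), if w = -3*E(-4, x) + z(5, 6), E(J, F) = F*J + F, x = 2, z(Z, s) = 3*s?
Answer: 15516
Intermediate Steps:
E(J, F) = F + F*J
w = 36 (w = -6*(1 - 4) + 3*6 = -6*(-3) + 18 = -3*(-6) + 18 = 18 + 18 = 36)
w*(-11 + 17*26) = 36*(-11 + 17*26) = 36*(-11 + 442) = 36*431 = 15516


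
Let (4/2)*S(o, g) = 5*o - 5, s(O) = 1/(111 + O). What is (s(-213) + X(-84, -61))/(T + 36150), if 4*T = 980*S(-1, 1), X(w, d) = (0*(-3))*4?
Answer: -1/3562350 ≈ -2.8071e-7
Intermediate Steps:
S(o, g) = -5/2 + 5*o/2 (S(o, g) = (5*o - 5)/2 = (-5 + 5*o)/2 = -5/2 + 5*o/2)
X(w, d) = 0 (X(w, d) = 0*4 = 0)
T = -1225 (T = (980*(-5/2 + (5/2)*(-1)))/4 = (980*(-5/2 - 5/2))/4 = (980*(-5))/4 = (¼)*(-4900) = -1225)
(s(-213) + X(-84, -61))/(T + 36150) = (1/(111 - 213) + 0)/(-1225 + 36150) = (1/(-102) + 0)/34925 = (-1/102 + 0)*(1/34925) = -1/102*1/34925 = -1/3562350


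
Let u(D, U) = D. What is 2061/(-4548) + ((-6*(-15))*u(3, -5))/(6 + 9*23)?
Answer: 87663/107636 ≈ 0.81444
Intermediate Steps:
2061/(-4548) + ((-6*(-15))*u(3, -5))/(6 + 9*23) = 2061/(-4548) + (-6*(-15)*3)/(6 + 9*23) = 2061*(-1/4548) + (90*3)/(6 + 207) = -687/1516 + 270/213 = -687/1516 + 270*(1/213) = -687/1516 + 90/71 = 87663/107636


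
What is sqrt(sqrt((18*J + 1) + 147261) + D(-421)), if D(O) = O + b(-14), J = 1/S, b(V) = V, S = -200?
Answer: sqrt(-43500 + 10*sqrt(14726191))/10 ≈ 7.1591*I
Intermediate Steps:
J = -1/200 (J = 1/(-200) = -1/200 ≈ -0.0050000)
D(O) = -14 + O (D(O) = O - 14 = -14 + O)
sqrt(sqrt((18*J + 1) + 147261) + D(-421)) = sqrt(sqrt((18*(-1/200) + 1) + 147261) + (-14 - 421)) = sqrt(sqrt((-9/100 + 1) + 147261) - 435) = sqrt(sqrt(91/100 + 147261) - 435) = sqrt(sqrt(14726191/100) - 435) = sqrt(sqrt(14726191)/10 - 435) = sqrt(-435 + sqrt(14726191)/10)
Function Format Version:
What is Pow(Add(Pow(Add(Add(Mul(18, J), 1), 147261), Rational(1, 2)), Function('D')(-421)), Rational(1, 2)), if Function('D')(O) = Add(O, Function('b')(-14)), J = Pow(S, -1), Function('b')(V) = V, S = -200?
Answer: Mul(Rational(1, 10), Pow(Add(-43500, Mul(10, Pow(14726191, Rational(1, 2)))), Rational(1, 2))) ≈ Mul(7.1591, I)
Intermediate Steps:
J = Rational(-1, 200) (J = Pow(-200, -1) = Rational(-1, 200) ≈ -0.0050000)
Function('D')(O) = Add(-14, O) (Function('D')(O) = Add(O, -14) = Add(-14, O))
Pow(Add(Pow(Add(Add(Mul(18, J), 1), 147261), Rational(1, 2)), Function('D')(-421)), Rational(1, 2)) = Pow(Add(Pow(Add(Add(Mul(18, Rational(-1, 200)), 1), 147261), Rational(1, 2)), Add(-14, -421)), Rational(1, 2)) = Pow(Add(Pow(Add(Add(Rational(-9, 100), 1), 147261), Rational(1, 2)), -435), Rational(1, 2)) = Pow(Add(Pow(Add(Rational(91, 100), 147261), Rational(1, 2)), -435), Rational(1, 2)) = Pow(Add(Pow(Rational(14726191, 100), Rational(1, 2)), -435), Rational(1, 2)) = Pow(Add(Mul(Rational(1, 10), Pow(14726191, Rational(1, 2))), -435), Rational(1, 2)) = Pow(Add(-435, Mul(Rational(1, 10), Pow(14726191, Rational(1, 2)))), Rational(1, 2))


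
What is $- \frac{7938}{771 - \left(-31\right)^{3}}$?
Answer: $- \frac{567}{2183} \approx -0.25973$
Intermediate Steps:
$- \frac{7938}{771 - \left(-31\right)^{3}} = - \frac{7938}{771 - -29791} = - \frac{7938}{771 + 29791} = - \frac{7938}{30562} = \left(-7938\right) \frac{1}{30562} = - \frac{567}{2183}$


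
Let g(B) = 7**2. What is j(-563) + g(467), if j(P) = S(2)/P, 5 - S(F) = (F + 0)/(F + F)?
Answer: 55165/1126 ≈ 48.992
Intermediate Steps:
S(F) = 9/2 (S(F) = 5 - (F + 0)/(F + F) = 5 - F/(2*F) = 5 - F*1/(2*F) = 5 - 1*1/2 = 5 - 1/2 = 9/2)
j(P) = 9/(2*P)
g(B) = 49
j(-563) + g(467) = (9/2)/(-563) + 49 = (9/2)*(-1/563) + 49 = -9/1126 + 49 = 55165/1126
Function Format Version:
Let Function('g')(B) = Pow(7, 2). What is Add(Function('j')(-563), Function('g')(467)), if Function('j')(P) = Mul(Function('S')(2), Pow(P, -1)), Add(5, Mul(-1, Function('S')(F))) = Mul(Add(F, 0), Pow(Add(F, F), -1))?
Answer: Rational(55165, 1126) ≈ 48.992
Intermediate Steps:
Function('S')(F) = Rational(9, 2) (Function('S')(F) = Add(5, Mul(-1, Mul(Add(F, 0), Pow(Add(F, F), -1)))) = Add(5, Mul(-1, Mul(F, Pow(Mul(2, F), -1)))) = Add(5, Mul(-1, Mul(F, Mul(Rational(1, 2), Pow(F, -1))))) = Add(5, Mul(-1, Rational(1, 2))) = Add(5, Rational(-1, 2)) = Rational(9, 2))
Function('j')(P) = Mul(Rational(9, 2), Pow(P, -1))
Function('g')(B) = 49
Add(Function('j')(-563), Function('g')(467)) = Add(Mul(Rational(9, 2), Pow(-563, -1)), 49) = Add(Mul(Rational(9, 2), Rational(-1, 563)), 49) = Add(Rational(-9, 1126), 49) = Rational(55165, 1126)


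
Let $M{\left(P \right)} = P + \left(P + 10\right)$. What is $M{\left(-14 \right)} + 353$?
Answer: $335$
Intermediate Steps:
$M{\left(P \right)} = 10 + 2 P$ ($M{\left(P \right)} = P + \left(10 + P\right) = 10 + 2 P$)
$M{\left(-14 \right)} + 353 = \left(10 + 2 \left(-14\right)\right) + 353 = \left(10 - 28\right) + 353 = -18 + 353 = 335$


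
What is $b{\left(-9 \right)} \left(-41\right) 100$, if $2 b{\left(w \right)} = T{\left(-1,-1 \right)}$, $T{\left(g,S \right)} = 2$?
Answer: $-4100$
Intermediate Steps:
$b{\left(w \right)} = 1$ ($b{\left(w \right)} = \frac{1}{2} \cdot 2 = 1$)
$b{\left(-9 \right)} \left(-41\right) 100 = 1 \left(-41\right) 100 = \left(-41\right) 100 = -4100$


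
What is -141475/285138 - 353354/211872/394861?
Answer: -986324817539671/1987886847442608 ≈ -0.49617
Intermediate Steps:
-141475/285138 - 353354/211872/394861 = -141475*1/285138 - 353354*1/211872*(1/394861) = -141475/285138 - 176677/105936*1/394861 = -141475/285138 - 176677/41829994896 = -986324817539671/1987886847442608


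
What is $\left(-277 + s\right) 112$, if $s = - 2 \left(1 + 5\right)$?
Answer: $-32368$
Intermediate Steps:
$s = -12$ ($s = \left(-2\right) 6 = -12$)
$\left(-277 + s\right) 112 = \left(-277 - 12\right) 112 = \left(-289\right) 112 = -32368$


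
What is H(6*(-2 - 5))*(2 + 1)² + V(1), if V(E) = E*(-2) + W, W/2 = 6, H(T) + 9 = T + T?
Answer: -827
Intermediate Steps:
H(T) = -9 + 2*T (H(T) = -9 + (T + T) = -9 + 2*T)
W = 12 (W = 2*6 = 12)
V(E) = 12 - 2*E (V(E) = E*(-2) + 12 = -2*E + 12 = 12 - 2*E)
H(6*(-2 - 5))*(2 + 1)² + V(1) = (-9 + 2*(6*(-2 - 5)))*(2 + 1)² + (12 - 2*1) = (-9 + 2*(6*(-7)))*3² + (12 - 2) = (-9 + 2*(-42))*9 + 10 = (-9 - 84)*9 + 10 = -93*9 + 10 = -837 + 10 = -827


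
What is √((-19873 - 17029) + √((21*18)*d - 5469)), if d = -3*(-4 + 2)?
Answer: √(-36902 + I*√3201) ≈ 0.147 + 192.1*I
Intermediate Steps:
d = 6 (d = -3*(-2) = 6)
√((-19873 - 17029) + √((21*18)*d - 5469)) = √((-19873 - 17029) + √((21*18)*6 - 5469)) = √(-36902 + √(378*6 - 5469)) = √(-36902 + √(2268 - 5469)) = √(-36902 + √(-3201)) = √(-36902 + I*√3201)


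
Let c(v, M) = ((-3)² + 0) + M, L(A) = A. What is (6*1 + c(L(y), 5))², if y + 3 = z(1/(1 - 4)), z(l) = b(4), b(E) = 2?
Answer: 400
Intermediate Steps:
z(l) = 2
y = -1 (y = -3 + 2 = -1)
c(v, M) = 9 + M (c(v, M) = (9 + 0) + M = 9 + M)
(6*1 + c(L(y), 5))² = (6*1 + (9 + 5))² = (6 + 14)² = 20² = 400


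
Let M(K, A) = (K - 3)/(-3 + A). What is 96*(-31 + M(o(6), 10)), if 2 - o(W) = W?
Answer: -3072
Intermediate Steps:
o(W) = 2 - W
M(K, A) = (-3 + K)/(-3 + A)
96*(-31 + M(o(6), 10)) = 96*(-31 + (-3 + (2 - 1*6))/(-3 + 10)) = 96*(-31 + (-3 + (2 - 6))/7) = 96*(-31 + (-3 - 4)/7) = 96*(-31 + (⅐)*(-7)) = 96*(-31 - 1) = 96*(-32) = -3072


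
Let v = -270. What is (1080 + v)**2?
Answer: 656100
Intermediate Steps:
(1080 + v)**2 = (1080 - 270)**2 = 810**2 = 656100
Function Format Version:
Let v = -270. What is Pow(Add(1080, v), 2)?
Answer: 656100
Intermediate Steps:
Pow(Add(1080, v), 2) = Pow(Add(1080, -270), 2) = Pow(810, 2) = 656100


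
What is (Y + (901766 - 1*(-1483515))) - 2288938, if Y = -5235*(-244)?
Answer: 1373683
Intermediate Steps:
Y = 1277340
(Y + (901766 - 1*(-1483515))) - 2288938 = (1277340 + (901766 - 1*(-1483515))) - 2288938 = (1277340 + (901766 + 1483515)) - 2288938 = (1277340 + 2385281) - 2288938 = 3662621 - 2288938 = 1373683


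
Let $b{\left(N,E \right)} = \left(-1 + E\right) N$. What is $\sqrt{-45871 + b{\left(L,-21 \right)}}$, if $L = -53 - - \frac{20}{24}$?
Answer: $\frac{i \sqrt{402510}}{3} \approx 211.48 i$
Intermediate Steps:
$L = - \frac{313}{6}$ ($L = -53 - \left(-20\right) \frac{1}{24} = -53 - - \frac{5}{6} = -53 + \frac{5}{6} = - \frac{313}{6} \approx -52.167$)
$b{\left(N,E \right)} = N \left(-1 + E\right)$
$\sqrt{-45871 + b{\left(L,-21 \right)}} = \sqrt{-45871 - \frac{313 \left(-1 - 21\right)}{6}} = \sqrt{-45871 - - \frac{3443}{3}} = \sqrt{-45871 + \frac{3443}{3}} = \sqrt{- \frac{134170}{3}} = \frac{i \sqrt{402510}}{3}$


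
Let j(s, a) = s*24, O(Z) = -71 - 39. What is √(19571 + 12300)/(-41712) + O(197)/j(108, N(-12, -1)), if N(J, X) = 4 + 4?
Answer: -55/1296 - √31871/41712 ≈ -0.046718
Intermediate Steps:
N(J, X) = 8
O(Z) = -110
j(s, a) = 24*s
√(19571 + 12300)/(-41712) + O(197)/j(108, N(-12, -1)) = √(19571 + 12300)/(-41712) - 110/(24*108) = √31871*(-1/41712) - 110/2592 = -√31871/41712 - 110*1/2592 = -√31871/41712 - 55/1296 = -55/1296 - √31871/41712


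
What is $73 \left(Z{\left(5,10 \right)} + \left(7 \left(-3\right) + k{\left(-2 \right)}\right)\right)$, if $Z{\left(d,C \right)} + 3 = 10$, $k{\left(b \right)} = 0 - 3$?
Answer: $-1241$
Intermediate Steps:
$k{\left(b \right)} = -3$
$Z{\left(d,C \right)} = 7$ ($Z{\left(d,C \right)} = -3 + 10 = 7$)
$73 \left(Z{\left(5,10 \right)} + \left(7 \left(-3\right) + k{\left(-2 \right)}\right)\right) = 73 \left(7 + \left(7 \left(-3\right) - 3\right)\right) = 73 \left(7 - 24\right) = 73 \left(-17\right) = -1241$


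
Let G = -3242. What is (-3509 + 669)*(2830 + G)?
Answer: 1170080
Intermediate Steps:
(-3509 + 669)*(2830 + G) = (-3509 + 669)*(2830 - 3242) = -2840*(-412) = 1170080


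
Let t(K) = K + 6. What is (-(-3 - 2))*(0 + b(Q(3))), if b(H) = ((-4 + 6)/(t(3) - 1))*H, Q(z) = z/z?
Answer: 5/4 ≈ 1.2500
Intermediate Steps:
t(K) = 6 + K
Q(z) = 1
b(H) = H/4 (b(H) = ((-4 + 6)/((6 + 3) - 1))*H = (2/(9 - 1))*H = (2/8)*H = (2*(⅛))*H = H/4)
(-(-3 - 2))*(0 + b(Q(3))) = (-(-3 - 2))*(0 + (¼)*1) = (-1*(-5))*(0 + ¼) = 5*(¼) = 5/4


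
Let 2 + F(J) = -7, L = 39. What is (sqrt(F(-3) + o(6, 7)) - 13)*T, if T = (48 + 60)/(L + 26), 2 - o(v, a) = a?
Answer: -108/5 + 108*I*sqrt(14)/65 ≈ -21.6 + 6.2169*I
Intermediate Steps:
o(v, a) = 2 - a
F(J) = -9 (F(J) = -2 - 7 = -9)
T = 108/65 (T = (48 + 60)/(39 + 26) = 108/65 ≈ 1.6615)
(sqrt(F(-3) + o(6, 7)) - 13)*T = (sqrt(-9 + (2 - 1*7)) - 13)*(108/65) = (sqrt(-9 + (2 - 7)) - 13)*(108/65) = (sqrt(-9 - 5) - 13)*(108/65) = (sqrt(-14) - 13)*(108/65) = (I*sqrt(14) - 13)*(108/65) = (-13 + I*sqrt(14))*(108/65) = -108/5 + 108*I*sqrt(14)/65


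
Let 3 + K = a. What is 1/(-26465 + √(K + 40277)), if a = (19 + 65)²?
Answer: -5293/140069779 - √47330/700348895 ≈ -3.8099e-5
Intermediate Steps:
a = 7056 (a = 84² = 7056)
K = 7053 (K = -3 + 7056 = 7053)
1/(-26465 + √(K + 40277)) = 1/(-26465 + √(7053 + 40277)) = 1/(-26465 + √47330)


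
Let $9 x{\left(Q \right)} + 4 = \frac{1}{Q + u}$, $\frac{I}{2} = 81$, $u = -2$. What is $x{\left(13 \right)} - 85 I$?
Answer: $- \frac{1363273}{99} \approx -13770.0$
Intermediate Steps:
$I = 162$ ($I = 2 \cdot 81 = 162$)
$x{\left(Q \right)} = - \frac{4}{9} + \frac{1}{9 \left(-2 + Q\right)}$ ($x{\left(Q \right)} = - \frac{4}{9} + \frac{1}{9 \left(Q - 2\right)} = - \frac{4}{9} + \frac{1}{9 \left(-2 + Q\right)}$)
$x{\left(13 \right)} - 85 I = \frac{9 - 52}{9 \left(-2 + 13\right)} - 13770 = \frac{9 - 52}{9 \cdot 11} - 13770 = \frac{1}{9} \cdot \frac{1}{11} \left(-43\right) - 13770 = - \frac{43}{99} - 13770 = - \frac{1363273}{99}$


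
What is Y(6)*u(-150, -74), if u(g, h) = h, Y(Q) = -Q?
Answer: 444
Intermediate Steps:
Y(6)*u(-150, -74) = -1*6*(-74) = -6*(-74) = 444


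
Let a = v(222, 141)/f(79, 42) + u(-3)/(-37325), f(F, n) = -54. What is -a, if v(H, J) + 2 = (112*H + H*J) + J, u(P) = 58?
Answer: 2101587257/2015550 ≈ 1042.7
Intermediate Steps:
v(H, J) = -2 + J + 112*H + H*J (v(H, J) = -2 + ((112*H + H*J) + J) = -2 + (J + 112*H + H*J) = -2 + J + 112*H + H*J)
a = -2101587257/2015550 (a = (-2 + 141 + 112*222 + 222*141)/(-54) + 58/(-37325) = (-2 + 141 + 24864 + 31302)*(-1/54) + 58*(-1/37325) = 56305*(-1/54) - 58/37325 = -56305/54 - 58/37325 = -2101587257/2015550 ≈ -1042.7)
-a = -1*(-2101587257/2015550) = 2101587257/2015550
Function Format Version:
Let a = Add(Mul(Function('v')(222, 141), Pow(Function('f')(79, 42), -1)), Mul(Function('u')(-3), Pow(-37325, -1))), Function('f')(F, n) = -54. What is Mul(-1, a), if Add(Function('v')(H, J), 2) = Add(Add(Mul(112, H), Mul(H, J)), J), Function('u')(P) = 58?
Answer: Rational(2101587257, 2015550) ≈ 1042.7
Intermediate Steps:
Function('v')(H, J) = Add(-2, J, Mul(112, H), Mul(H, J)) (Function('v')(H, J) = Add(-2, Add(Add(Mul(112, H), Mul(H, J)), J)) = Add(-2, Add(J, Mul(112, H), Mul(H, J))) = Add(-2, J, Mul(112, H), Mul(H, J)))
a = Rational(-2101587257, 2015550) (a = Add(Mul(Add(-2, 141, Mul(112, 222), Mul(222, 141)), Pow(-54, -1)), Mul(58, Pow(-37325, -1))) = Add(Mul(Add(-2, 141, 24864, 31302), Rational(-1, 54)), Mul(58, Rational(-1, 37325))) = Add(Mul(56305, Rational(-1, 54)), Rational(-58, 37325)) = Add(Rational(-56305, 54), Rational(-58, 37325)) = Rational(-2101587257, 2015550) ≈ -1042.7)
Mul(-1, a) = Mul(-1, Rational(-2101587257, 2015550)) = Rational(2101587257, 2015550)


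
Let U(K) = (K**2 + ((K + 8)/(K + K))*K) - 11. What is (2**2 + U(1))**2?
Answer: 9/4 ≈ 2.2500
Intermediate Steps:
U(K) = -7 + K**2 + K/2 (U(K) = (K**2 + ((8 + K)/((2*K)))*K) - 11 = (K**2 + ((8 + K)*(1/(2*K)))*K) - 11 = (K**2 + ((8 + K)/(2*K))*K) - 11 = (K**2 + (4 + K/2)) - 11 = (4 + K**2 + K/2) - 11 = -7 + K**2 + K/2)
(2**2 + U(1))**2 = (2**2 + (-7 + 1**2 + (1/2)*1))**2 = (4 + (-7 + 1 + 1/2))**2 = (4 - 11/2)**2 = (-3/2)**2 = 9/4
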